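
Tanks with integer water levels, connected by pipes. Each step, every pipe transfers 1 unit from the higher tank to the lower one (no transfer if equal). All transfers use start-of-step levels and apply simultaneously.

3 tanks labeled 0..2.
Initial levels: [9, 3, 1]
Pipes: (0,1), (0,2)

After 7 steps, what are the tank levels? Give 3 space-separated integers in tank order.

Step 1: flows [0->1,0->2] -> levels [7 4 2]
Step 2: flows [0->1,0->2] -> levels [5 5 3]
Step 3: flows [0=1,0->2] -> levels [4 5 4]
Step 4: flows [1->0,0=2] -> levels [5 4 4]
Step 5: flows [0->1,0->2] -> levels [3 5 5]
Step 6: flows [1->0,2->0] -> levels [5 4 4]
  -> period-2 cycle: step 6 state = step 4 state
  -> state at step 7: (7-4) mod 2 = 1, same as step 5 -> [3 5 5]

Answer: 3 5 5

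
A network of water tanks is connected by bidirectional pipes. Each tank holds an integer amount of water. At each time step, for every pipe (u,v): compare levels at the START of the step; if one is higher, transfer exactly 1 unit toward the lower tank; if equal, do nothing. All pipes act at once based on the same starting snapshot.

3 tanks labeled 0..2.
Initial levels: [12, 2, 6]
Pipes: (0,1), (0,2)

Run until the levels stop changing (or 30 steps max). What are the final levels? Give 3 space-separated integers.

Step 1: flows [0->1,0->2] -> levels [10 3 7]
Step 2: flows [0->1,0->2] -> levels [8 4 8]
Step 3: flows [0->1,0=2] -> levels [7 5 8]
Step 4: flows [0->1,2->0] -> levels [7 6 7]
Step 5: flows [0->1,0=2] -> levels [6 7 7]
Step 6: flows [1->0,2->0] -> levels [8 6 6]
Step 7: flows [0->1,0->2] -> levels [6 7 7]
  -> period-2 cycle: step 7 state = step 5 state; never stabilizes
  -> state at step 30: (30-5) mod 2 = 1, same as step 6 -> [8 6 6]

Answer: 8 6 6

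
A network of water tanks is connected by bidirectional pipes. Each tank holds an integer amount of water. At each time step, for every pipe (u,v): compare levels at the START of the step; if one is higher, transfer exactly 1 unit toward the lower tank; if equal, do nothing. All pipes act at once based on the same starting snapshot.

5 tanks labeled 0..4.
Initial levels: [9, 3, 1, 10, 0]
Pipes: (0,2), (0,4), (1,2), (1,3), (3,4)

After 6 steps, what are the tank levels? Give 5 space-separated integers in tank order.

Step 1: flows [0->2,0->4,1->2,3->1,3->4] -> levels [7 3 3 8 2]
Step 2: flows [0->2,0->4,1=2,3->1,3->4] -> levels [5 4 4 6 4]
Step 3: flows [0->2,0->4,1=2,3->1,3->4] -> levels [3 5 5 4 6]
Step 4: flows [2->0,4->0,1=2,1->3,4->3] -> levels [5 4 4 6 4]
  -> period-2 cycle: step 4 state = step 2 state
  -> state at step 6: (6-2) mod 2 = 0, same as step 2 -> [5 4 4 6 4]

Answer: 5 4 4 6 4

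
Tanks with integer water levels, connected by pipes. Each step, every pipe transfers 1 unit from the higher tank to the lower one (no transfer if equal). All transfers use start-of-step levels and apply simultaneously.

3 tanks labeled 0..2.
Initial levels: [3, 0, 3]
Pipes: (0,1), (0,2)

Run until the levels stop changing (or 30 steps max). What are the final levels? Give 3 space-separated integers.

Answer: 2 2 2

Derivation:
Step 1: flows [0->1,0=2] -> levels [2 1 3]
Step 2: flows [0->1,2->0] -> levels [2 2 2]
Step 3: flows [0=1,0=2] -> levels [2 2 2]
  -> stable (no change)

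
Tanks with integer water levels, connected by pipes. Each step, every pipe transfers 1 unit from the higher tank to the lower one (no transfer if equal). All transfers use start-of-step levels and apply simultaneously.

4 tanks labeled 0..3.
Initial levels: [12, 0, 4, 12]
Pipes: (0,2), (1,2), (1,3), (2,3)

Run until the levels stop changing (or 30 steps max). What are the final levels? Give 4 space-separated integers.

Step 1: flows [0->2,2->1,3->1,3->2] -> levels [11 2 5 10]
Step 2: flows [0->2,2->1,3->1,3->2] -> levels [10 4 6 8]
Step 3: flows [0->2,2->1,3->1,3->2] -> levels [9 6 7 6]
Step 4: flows [0->2,2->1,1=3,2->3] -> levels [8 7 6 7]
Step 5: flows [0->2,1->2,1=3,3->2] -> levels [7 6 9 6]
Step 6: flows [2->0,2->1,1=3,2->3] -> levels [8 7 6 7]
  -> period-2 cycle: step 6 state = step 4 state; never stabilizes
  -> state at step 30: (30-4) mod 2 = 0, same as step 4 -> [8 7 6 7]

Answer: 8 7 6 7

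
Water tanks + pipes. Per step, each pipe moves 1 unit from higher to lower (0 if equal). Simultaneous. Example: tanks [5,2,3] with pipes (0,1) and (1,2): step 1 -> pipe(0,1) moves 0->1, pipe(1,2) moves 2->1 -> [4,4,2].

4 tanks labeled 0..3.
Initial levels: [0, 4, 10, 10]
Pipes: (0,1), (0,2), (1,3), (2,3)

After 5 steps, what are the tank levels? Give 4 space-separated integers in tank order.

Answer: 6 6 6 6

Derivation:
Step 1: flows [1->0,2->0,3->1,2=3] -> levels [2 4 9 9]
Step 2: flows [1->0,2->0,3->1,2=3] -> levels [4 4 8 8]
Step 3: flows [0=1,2->0,3->1,2=3] -> levels [5 5 7 7]
Step 4: flows [0=1,2->0,3->1,2=3] -> levels [6 6 6 6]
Step 5: flows [0=1,0=2,1=3,2=3] -> levels [6 6 6 6]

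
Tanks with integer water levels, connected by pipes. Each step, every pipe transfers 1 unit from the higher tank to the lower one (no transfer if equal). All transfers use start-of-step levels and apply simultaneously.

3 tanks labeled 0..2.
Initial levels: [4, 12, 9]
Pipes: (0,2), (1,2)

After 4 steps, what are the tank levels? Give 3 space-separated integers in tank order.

Step 1: flows [2->0,1->2] -> levels [5 11 9]
Step 2: flows [2->0,1->2] -> levels [6 10 9]
Step 3: flows [2->0,1->2] -> levels [7 9 9]
Step 4: flows [2->0,1=2] -> levels [8 9 8]

Answer: 8 9 8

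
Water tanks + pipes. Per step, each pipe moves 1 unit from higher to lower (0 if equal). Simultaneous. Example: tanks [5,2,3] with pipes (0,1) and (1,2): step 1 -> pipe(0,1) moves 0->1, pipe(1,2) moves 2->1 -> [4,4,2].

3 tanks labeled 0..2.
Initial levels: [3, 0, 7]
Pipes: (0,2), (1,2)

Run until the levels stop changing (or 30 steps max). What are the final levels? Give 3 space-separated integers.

Answer: 3 3 4

Derivation:
Step 1: flows [2->0,2->1] -> levels [4 1 5]
Step 2: flows [2->0,2->1] -> levels [5 2 3]
Step 3: flows [0->2,2->1] -> levels [4 3 3]
Step 4: flows [0->2,1=2] -> levels [3 3 4]
Step 5: flows [2->0,2->1] -> levels [4 4 2]
Step 6: flows [0->2,1->2] -> levels [3 3 4]
  -> period-2 cycle: step 6 state = step 4 state; never stabilizes
  -> state at step 30: (30-4) mod 2 = 0, same as step 4 -> [3 3 4]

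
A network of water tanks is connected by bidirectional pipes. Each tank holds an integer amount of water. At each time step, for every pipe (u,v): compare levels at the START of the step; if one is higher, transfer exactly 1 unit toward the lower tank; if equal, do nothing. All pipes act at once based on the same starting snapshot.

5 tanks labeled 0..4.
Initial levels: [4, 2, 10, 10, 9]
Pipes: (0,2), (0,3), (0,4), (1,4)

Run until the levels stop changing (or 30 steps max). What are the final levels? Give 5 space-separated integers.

Step 1: flows [2->0,3->0,4->0,4->1] -> levels [7 3 9 9 7]
Step 2: flows [2->0,3->0,0=4,4->1] -> levels [9 4 8 8 6]
Step 3: flows [0->2,0->3,0->4,4->1] -> levels [6 5 9 9 6]
Step 4: flows [2->0,3->0,0=4,4->1] -> levels [8 6 8 8 5]
Step 5: flows [0=2,0=3,0->4,1->4] -> levels [7 5 8 8 7]
Step 6: flows [2->0,3->0,0=4,4->1] -> levels [9 6 7 7 6]
Step 7: flows [0->2,0->3,0->4,1=4] -> levels [6 6 8 8 7]
Step 8: flows [2->0,3->0,4->0,4->1] -> levels [9 7 7 7 5]
Step 9: flows [0->2,0->3,0->4,1->4] -> levels [6 6 8 8 7]
  -> period-2 cycle: step 9 state = step 7 state; never stabilizes
  -> state at step 30: (30-7) mod 2 = 1, same as step 8 -> [9 7 7 7 5]

Answer: 9 7 7 7 5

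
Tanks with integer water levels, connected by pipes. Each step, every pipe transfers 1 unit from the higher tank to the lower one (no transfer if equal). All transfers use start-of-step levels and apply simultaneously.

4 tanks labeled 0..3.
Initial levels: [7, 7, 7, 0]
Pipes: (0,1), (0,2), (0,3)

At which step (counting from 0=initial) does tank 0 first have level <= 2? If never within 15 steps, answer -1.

Step 1: flows [0=1,0=2,0->3] -> levels [6 7 7 1]
Step 2: flows [1->0,2->0,0->3] -> levels [7 6 6 2]
Step 3: flows [0->1,0->2,0->3] -> levels [4 7 7 3]
Step 4: flows [1->0,2->0,0->3] -> levels [5 6 6 4]
Step 5: flows [1->0,2->0,0->3] -> levels [6 5 5 5]
Step 6: flows [0->1,0->2,0->3] -> levels [3 6 6 6]
Step 7: flows [1->0,2->0,3->0] -> levels [6 5 5 5]
  -> period-2 cycle (repeats step 5); tank 0 never drops to <=2
Tank 0 never reaches <=2 within 15 steps

Answer: -1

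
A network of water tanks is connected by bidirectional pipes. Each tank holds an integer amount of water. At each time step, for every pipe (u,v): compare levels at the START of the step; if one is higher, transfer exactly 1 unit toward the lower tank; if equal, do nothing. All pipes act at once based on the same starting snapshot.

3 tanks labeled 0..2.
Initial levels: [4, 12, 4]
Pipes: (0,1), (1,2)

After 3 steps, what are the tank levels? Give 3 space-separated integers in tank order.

Answer: 7 6 7

Derivation:
Step 1: flows [1->0,1->2] -> levels [5 10 5]
Step 2: flows [1->0,1->2] -> levels [6 8 6]
Step 3: flows [1->0,1->2] -> levels [7 6 7]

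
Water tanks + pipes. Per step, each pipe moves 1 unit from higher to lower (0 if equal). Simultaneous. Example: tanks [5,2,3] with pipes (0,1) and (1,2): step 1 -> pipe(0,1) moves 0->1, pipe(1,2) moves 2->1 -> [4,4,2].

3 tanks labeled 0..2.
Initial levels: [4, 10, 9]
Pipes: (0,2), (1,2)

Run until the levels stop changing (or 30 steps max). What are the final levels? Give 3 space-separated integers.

Step 1: flows [2->0,1->2] -> levels [5 9 9]
Step 2: flows [2->0,1=2] -> levels [6 9 8]
Step 3: flows [2->0,1->2] -> levels [7 8 8]
Step 4: flows [2->0,1=2] -> levels [8 8 7]
Step 5: flows [0->2,1->2] -> levels [7 7 9]
Step 6: flows [2->0,2->1] -> levels [8 8 7]
  -> period-2 cycle: step 6 state = step 4 state; never stabilizes
  -> state at step 30: (30-4) mod 2 = 0, same as step 4 -> [8 8 7]

Answer: 8 8 7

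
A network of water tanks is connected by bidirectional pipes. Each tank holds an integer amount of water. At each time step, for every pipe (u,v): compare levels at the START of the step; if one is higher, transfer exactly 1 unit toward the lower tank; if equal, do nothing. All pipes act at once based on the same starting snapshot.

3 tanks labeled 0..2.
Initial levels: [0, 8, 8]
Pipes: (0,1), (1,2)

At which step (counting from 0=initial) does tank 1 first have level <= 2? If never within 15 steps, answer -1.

Answer: -1

Derivation:
Step 1: flows [1->0,1=2] -> levels [1 7 8]
Step 2: flows [1->0,2->1] -> levels [2 7 7]
Step 3: flows [1->0,1=2] -> levels [3 6 7]
Step 4: flows [1->0,2->1] -> levels [4 6 6]
Step 5: flows [1->0,1=2] -> levels [5 5 6]
Step 6: flows [0=1,2->1] -> levels [5 6 5]
Step 7: flows [1->0,1->2] -> levels [6 4 6]
Step 8: flows [0->1,2->1] -> levels [5 6 5]
  -> period-2 cycle (repeats step 6); tank 1 never drops to <=2
Tank 1 never reaches <=2 within 15 steps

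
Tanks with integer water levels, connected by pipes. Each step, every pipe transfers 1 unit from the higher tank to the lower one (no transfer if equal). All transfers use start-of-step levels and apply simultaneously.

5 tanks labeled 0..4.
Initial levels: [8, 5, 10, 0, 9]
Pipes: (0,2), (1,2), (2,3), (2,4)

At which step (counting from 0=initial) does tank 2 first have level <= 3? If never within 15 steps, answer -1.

Answer: -1

Derivation:
Step 1: flows [2->0,2->1,2->3,2->4] -> levels [9 6 6 1 10]
Step 2: flows [0->2,1=2,2->3,4->2] -> levels [8 6 7 2 9]
Step 3: flows [0->2,2->1,2->3,4->2] -> levels [7 7 7 3 8]
Step 4: flows [0=2,1=2,2->3,4->2] -> levels [7 7 7 4 7]
Step 5: flows [0=2,1=2,2->3,2=4] -> levels [7 7 6 5 7]
Step 6: flows [0->2,1->2,2->3,4->2] -> levels [6 6 8 6 6]
Step 7: flows [2->0,2->1,2->3,2->4] -> levels [7 7 4 7 7]
Step 8: flows [0->2,1->2,3->2,4->2] -> levels [6 6 8 6 6]
  -> period-2 cycle (repeats step 6); tank 2 never drops to <=3
Tank 2 never reaches <=3 within 15 steps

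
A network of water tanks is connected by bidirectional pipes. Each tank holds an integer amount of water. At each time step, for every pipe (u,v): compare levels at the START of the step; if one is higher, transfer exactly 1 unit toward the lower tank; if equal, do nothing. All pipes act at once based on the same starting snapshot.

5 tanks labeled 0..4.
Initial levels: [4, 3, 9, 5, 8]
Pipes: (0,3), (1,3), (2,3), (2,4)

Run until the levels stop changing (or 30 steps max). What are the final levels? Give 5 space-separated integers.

Step 1: flows [3->0,3->1,2->3,2->4] -> levels [5 4 7 4 9]
Step 2: flows [0->3,1=3,2->3,4->2] -> levels [4 4 7 6 8]
Step 3: flows [3->0,3->1,2->3,4->2] -> levels [5 5 7 5 7]
Step 4: flows [0=3,1=3,2->3,2=4] -> levels [5 5 6 6 7]
Step 5: flows [3->0,3->1,2=3,4->2] -> levels [6 6 7 4 6]
Step 6: flows [0->3,1->3,2->3,2->4] -> levels [5 5 5 7 7]
Step 7: flows [3->0,3->1,3->2,4->2] -> levels [6 6 7 4 6]
  -> period-2 cycle: step 7 state = step 5 state; never stabilizes
  -> state at step 30: (30-5) mod 2 = 1, same as step 6 -> [5 5 5 7 7]

Answer: 5 5 5 7 7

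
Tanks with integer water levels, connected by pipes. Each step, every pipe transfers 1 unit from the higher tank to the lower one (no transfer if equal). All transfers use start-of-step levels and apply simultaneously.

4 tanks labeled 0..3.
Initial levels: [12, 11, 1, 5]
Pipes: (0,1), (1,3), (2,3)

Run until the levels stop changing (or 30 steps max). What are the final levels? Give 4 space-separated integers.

Step 1: flows [0->1,1->3,3->2] -> levels [11 11 2 5]
Step 2: flows [0=1,1->3,3->2] -> levels [11 10 3 5]
Step 3: flows [0->1,1->3,3->2] -> levels [10 10 4 5]
Step 4: flows [0=1,1->3,3->2] -> levels [10 9 5 5]
Step 5: flows [0->1,1->3,2=3] -> levels [9 9 5 6]
Step 6: flows [0=1,1->3,3->2] -> levels [9 8 6 6]
Step 7: flows [0->1,1->3,2=3] -> levels [8 8 6 7]
Step 8: flows [0=1,1->3,3->2] -> levels [8 7 7 7]
Step 9: flows [0->1,1=3,2=3] -> levels [7 8 7 7]
Step 10: flows [1->0,1->3,2=3] -> levels [8 6 7 8]
Step 11: flows [0->1,3->1,3->2] -> levels [7 8 8 6]
Step 12: flows [1->0,1->3,2->3] -> levels [8 6 7 8]
  -> period-2 cycle: step 12 state = step 10 state; never stabilizes
  -> state at step 30: (30-10) mod 2 = 0, same as step 10 -> [8 6 7 8]

Answer: 8 6 7 8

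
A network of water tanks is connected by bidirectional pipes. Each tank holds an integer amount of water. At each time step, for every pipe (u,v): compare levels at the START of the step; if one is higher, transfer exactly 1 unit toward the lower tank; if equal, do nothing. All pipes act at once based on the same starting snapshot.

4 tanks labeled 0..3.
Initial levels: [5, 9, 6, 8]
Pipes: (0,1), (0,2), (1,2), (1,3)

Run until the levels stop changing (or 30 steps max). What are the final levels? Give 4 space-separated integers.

Answer: 6 9 6 7

Derivation:
Step 1: flows [1->0,2->0,1->2,1->3] -> levels [7 6 6 9]
Step 2: flows [0->1,0->2,1=2,3->1] -> levels [5 8 7 8]
Step 3: flows [1->0,2->0,1->2,1=3] -> levels [7 6 7 8]
Step 4: flows [0->1,0=2,2->1,3->1] -> levels [6 9 6 7]
Step 5: flows [1->0,0=2,1->2,1->3] -> levels [7 6 7 8]
  -> period-2 cycle: step 5 state = step 3 state; never stabilizes
  -> state at step 30: (30-3) mod 2 = 1, same as step 4 -> [6 9 6 7]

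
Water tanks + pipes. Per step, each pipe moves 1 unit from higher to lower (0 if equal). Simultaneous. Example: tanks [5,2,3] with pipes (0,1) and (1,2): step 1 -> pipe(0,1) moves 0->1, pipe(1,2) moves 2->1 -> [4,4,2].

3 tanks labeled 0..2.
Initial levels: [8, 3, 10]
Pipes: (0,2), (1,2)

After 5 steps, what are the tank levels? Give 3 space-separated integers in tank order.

Answer: 7 7 7

Derivation:
Step 1: flows [2->0,2->1] -> levels [9 4 8]
Step 2: flows [0->2,2->1] -> levels [8 5 8]
Step 3: flows [0=2,2->1] -> levels [8 6 7]
Step 4: flows [0->2,2->1] -> levels [7 7 7]
Step 5: flows [0=2,1=2] -> levels [7 7 7]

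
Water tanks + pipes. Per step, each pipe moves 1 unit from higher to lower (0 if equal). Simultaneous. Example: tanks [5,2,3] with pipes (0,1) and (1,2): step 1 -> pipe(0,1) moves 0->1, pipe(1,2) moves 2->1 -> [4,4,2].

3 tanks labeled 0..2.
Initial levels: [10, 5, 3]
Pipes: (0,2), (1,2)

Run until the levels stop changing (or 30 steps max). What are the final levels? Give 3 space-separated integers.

Step 1: flows [0->2,1->2] -> levels [9 4 5]
Step 2: flows [0->2,2->1] -> levels [8 5 5]
Step 3: flows [0->2,1=2] -> levels [7 5 6]
Step 4: flows [0->2,2->1] -> levels [6 6 6]
Step 5: flows [0=2,1=2] -> levels [6 6 6]
  -> stable (no change)

Answer: 6 6 6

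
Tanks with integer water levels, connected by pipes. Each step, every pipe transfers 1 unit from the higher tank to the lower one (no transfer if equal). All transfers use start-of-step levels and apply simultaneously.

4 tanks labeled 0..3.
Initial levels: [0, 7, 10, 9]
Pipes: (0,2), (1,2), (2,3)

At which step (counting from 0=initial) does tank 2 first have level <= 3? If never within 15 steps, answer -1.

Step 1: flows [2->0,2->1,2->3] -> levels [1 8 7 10]
Step 2: flows [2->0,1->2,3->2] -> levels [2 7 8 9]
Step 3: flows [2->0,2->1,3->2] -> levels [3 8 7 8]
Step 4: flows [2->0,1->2,3->2] -> levels [4 7 8 7]
Step 5: flows [2->0,2->1,2->3] -> levels [5 8 5 8]
Step 6: flows [0=2,1->2,3->2] -> levels [5 7 7 7]
Step 7: flows [2->0,1=2,2=3] -> levels [6 7 6 7]
Step 8: flows [0=2,1->2,3->2] -> levels [6 6 8 6]
Step 9: flows [2->0,2->1,2->3] -> levels [7 7 5 7]
Step 10: flows [0->2,1->2,3->2] -> levels [6 6 8 6]
  -> period-2 cycle (repeats step 8); tank 2 never drops to <=3
Tank 2 never reaches <=3 within 15 steps

Answer: -1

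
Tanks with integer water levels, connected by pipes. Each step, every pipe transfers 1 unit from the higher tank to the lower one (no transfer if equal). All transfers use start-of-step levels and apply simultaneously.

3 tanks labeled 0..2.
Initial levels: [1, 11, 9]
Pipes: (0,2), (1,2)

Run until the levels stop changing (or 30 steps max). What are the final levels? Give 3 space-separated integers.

Answer: 7 7 7

Derivation:
Step 1: flows [2->0,1->2] -> levels [2 10 9]
Step 2: flows [2->0,1->2] -> levels [3 9 9]
Step 3: flows [2->0,1=2] -> levels [4 9 8]
Step 4: flows [2->0,1->2] -> levels [5 8 8]
Step 5: flows [2->0,1=2] -> levels [6 8 7]
Step 6: flows [2->0,1->2] -> levels [7 7 7]
Step 7: flows [0=2,1=2] -> levels [7 7 7]
  -> stable (no change)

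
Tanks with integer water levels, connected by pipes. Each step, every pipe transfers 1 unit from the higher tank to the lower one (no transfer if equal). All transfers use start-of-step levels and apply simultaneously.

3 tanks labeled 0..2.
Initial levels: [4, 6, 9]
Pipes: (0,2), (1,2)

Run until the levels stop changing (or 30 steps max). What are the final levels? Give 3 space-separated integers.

Answer: 7 7 5

Derivation:
Step 1: flows [2->0,2->1] -> levels [5 7 7]
Step 2: flows [2->0,1=2] -> levels [6 7 6]
Step 3: flows [0=2,1->2] -> levels [6 6 7]
Step 4: flows [2->0,2->1] -> levels [7 7 5]
Step 5: flows [0->2,1->2] -> levels [6 6 7]
  -> period-2 cycle: step 5 state = step 3 state; never stabilizes
  -> state at step 30: (30-3) mod 2 = 1, same as step 4 -> [7 7 5]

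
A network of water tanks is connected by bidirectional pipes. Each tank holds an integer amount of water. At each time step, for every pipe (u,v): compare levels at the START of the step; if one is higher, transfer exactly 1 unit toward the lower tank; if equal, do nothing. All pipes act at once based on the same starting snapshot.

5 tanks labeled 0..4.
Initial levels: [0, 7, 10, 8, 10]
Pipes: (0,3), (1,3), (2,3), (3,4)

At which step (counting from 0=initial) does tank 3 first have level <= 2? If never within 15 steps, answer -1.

Answer: -1

Derivation:
Step 1: flows [3->0,3->1,2->3,4->3] -> levels [1 8 9 8 9]
Step 2: flows [3->0,1=3,2->3,4->3] -> levels [2 8 8 9 8]
Step 3: flows [3->0,3->1,3->2,3->4] -> levels [3 9 9 5 9]
Step 4: flows [3->0,1->3,2->3,4->3] -> levels [4 8 8 7 8]
Step 5: flows [3->0,1->3,2->3,4->3] -> levels [5 7 7 9 7]
Step 6: flows [3->0,3->1,3->2,3->4] -> levels [6 8 8 5 8]
Step 7: flows [0->3,1->3,2->3,4->3] -> levels [5 7 7 9 7]
  -> period-2 cycle (repeats step 5); tank 3 never drops to <=2
Tank 3 never reaches <=2 within 15 steps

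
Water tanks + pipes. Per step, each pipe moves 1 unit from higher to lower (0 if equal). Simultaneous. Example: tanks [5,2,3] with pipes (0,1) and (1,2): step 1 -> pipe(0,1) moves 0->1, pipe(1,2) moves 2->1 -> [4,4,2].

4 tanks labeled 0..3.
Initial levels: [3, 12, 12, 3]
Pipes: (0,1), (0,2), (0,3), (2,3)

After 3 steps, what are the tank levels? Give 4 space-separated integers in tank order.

Answer: 8 9 6 7

Derivation:
Step 1: flows [1->0,2->0,0=3,2->3] -> levels [5 11 10 4]
Step 2: flows [1->0,2->0,0->3,2->3] -> levels [6 10 8 6]
Step 3: flows [1->0,2->0,0=3,2->3] -> levels [8 9 6 7]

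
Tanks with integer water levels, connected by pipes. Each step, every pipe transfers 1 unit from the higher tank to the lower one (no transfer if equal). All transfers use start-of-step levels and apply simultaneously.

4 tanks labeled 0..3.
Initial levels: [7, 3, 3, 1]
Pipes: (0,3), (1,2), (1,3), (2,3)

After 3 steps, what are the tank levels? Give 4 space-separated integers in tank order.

Step 1: flows [0->3,1=2,1->3,2->3] -> levels [6 2 2 4]
Step 2: flows [0->3,1=2,3->1,3->2] -> levels [5 3 3 3]
Step 3: flows [0->3,1=2,1=3,2=3] -> levels [4 3 3 4]

Answer: 4 3 3 4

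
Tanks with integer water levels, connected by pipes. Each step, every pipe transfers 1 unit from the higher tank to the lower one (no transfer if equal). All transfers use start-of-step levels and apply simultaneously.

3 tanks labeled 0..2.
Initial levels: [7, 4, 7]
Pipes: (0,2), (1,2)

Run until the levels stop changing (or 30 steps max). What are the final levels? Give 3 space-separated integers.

Answer: 6 6 6

Derivation:
Step 1: flows [0=2,2->1] -> levels [7 5 6]
Step 2: flows [0->2,2->1] -> levels [6 6 6]
Step 3: flows [0=2,1=2] -> levels [6 6 6]
  -> stable (no change)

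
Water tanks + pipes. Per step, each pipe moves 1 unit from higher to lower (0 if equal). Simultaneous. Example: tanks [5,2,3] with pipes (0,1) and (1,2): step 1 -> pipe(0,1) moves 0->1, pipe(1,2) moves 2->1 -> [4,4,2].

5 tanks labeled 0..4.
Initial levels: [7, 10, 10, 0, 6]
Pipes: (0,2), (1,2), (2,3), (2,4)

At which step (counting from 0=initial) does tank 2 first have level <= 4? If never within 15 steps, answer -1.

Step 1: flows [2->0,1=2,2->3,2->4] -> levels [8 10 7 1 7]
Step 2: flows [0->2,1->2,2->3,2=4] -> levels [7 9 8 2 7]
Step 3: flows [2->0,1->2,2->3,2->4] -> levels [8 8 6 3 8]
Step 4: flows [0->2,1->2,2->3,4->2] -> levels [7 7 8 4 7]
Step 5: flows [2->0,2->1,2->3,2->4] -> levels [8 8 4 5 8]
Tank 2 first reaches <=4 at step 5

Answer: 5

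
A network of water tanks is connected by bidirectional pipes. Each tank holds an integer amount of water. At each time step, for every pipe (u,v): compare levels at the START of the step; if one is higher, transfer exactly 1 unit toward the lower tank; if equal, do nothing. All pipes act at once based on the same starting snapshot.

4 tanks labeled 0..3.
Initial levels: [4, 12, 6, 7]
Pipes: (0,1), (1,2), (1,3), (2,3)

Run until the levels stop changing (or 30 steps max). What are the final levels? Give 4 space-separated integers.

Step 1: flows [1->0,1->2,1->3,3->2] -> levels [5 9 8 7]
Step 2: flows [1->0,1->2,1->3,2->3] -> levels [6 6 8 9]
Step 3: flows [0=1,2->1,3->1,3->2] -> levels [6 8 8 7]
Step 4: flows [1->0,1=2,1->3,2->3] -> levels [7 6 7 9]
Step 5: flows [0->1,2->1,3->1,3->2] -> levels [6 9 7 7]
Step 6: flows [1->0,1->2,1->3,2=3] -> levels [7 6 8 8]
Step 7: flows [0->1,2->1,3->1,2=3] -> levels [6 9 7 7]
  -> period-2 cycle: step 7 state = step 5 state; never stabilizes
  -> state at step 30: (30-5) mod 2 = 1, same as step 6 -> [7 6 8 8]

Answer: 7 6 8 8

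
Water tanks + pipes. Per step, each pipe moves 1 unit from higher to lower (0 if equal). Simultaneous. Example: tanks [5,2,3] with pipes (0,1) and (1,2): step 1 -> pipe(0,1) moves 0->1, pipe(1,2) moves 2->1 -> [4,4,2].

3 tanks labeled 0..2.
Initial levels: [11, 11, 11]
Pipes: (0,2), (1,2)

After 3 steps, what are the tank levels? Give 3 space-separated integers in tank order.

Step 1: flows [0=2,1=2] -> levels [11 11 11]
  -> stable; steps 2..3 unchanged -> [11 11 11]

Answer: 11 11 11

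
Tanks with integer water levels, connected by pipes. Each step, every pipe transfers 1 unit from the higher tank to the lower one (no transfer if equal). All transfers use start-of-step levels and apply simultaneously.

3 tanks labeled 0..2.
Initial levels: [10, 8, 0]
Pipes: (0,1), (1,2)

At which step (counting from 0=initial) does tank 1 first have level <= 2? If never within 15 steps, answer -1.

Step 1: flows [0->1,1->2] -> levels [9 8 1]
Step 2: flows [0->1,1->2] -> levels [8 8 2]
Step 3: flows [0=1,1->2] -> levels [8 7 3]
Step 4: flows [0->1,1->2] -> levels [7 7 4]
Step 5: flows [0=1,1->2] -> levels [7 6 5]
Step 6: flows [0->1,1->2] -> levels [6 6 6]
Step 7: flows [0=1,1=2] -> levels [6 6 6]
  -> stable; tank 1 stays at 6 > 2
Tank 1 never reaches <=2 within 15 steps

Answer: -1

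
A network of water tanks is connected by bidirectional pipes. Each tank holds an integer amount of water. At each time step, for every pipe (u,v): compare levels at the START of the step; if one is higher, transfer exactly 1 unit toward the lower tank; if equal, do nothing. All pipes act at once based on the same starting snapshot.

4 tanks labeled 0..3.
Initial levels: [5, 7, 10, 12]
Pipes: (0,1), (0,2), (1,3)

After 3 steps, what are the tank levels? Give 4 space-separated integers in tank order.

Step 1: flows [1->0,2->0,3->1] -> levels [7 7 9 11]
Step 2: flows [0=1,2->0,3->1] -> levels [8 8 8 10]
Step 3: flows [0=1,0=2,3->1] -> levels [8 9 8 9]

Answer: 8 9 8 9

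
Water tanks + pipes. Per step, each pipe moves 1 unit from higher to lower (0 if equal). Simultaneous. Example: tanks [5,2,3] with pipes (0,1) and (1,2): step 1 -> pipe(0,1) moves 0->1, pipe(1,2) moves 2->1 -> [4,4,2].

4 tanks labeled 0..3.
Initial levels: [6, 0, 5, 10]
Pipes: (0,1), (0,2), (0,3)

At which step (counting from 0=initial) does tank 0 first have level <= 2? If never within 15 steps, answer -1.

Step 1: flows [0->1,0->2,3->0] -> levels [5 1 6 9]
Step 2: flows [0->1,2->0,3->0] -> levels [6 2 5 8]
Step 3: flows [0->1,0->2,3->0] -> levels [5 3 6 7]
Step 4: flows [0->1,2->0,3->0] -> levels [6 4 5 6]
Step 5: flows [0->1,0->2,0=3] -> levels [4 5 6 6]
Step 6: flows [1->0,2->0,3->0] -> levels [7 4 5 5]
Step 7: flows [0->1,0->2,0->3] -> levels [4 5 6 6]
  -> period-2 cycle (repeats step 5); tank 0 never drops to <=2
Tank 0 never reaches <=2 within 15 steps

Answer: -1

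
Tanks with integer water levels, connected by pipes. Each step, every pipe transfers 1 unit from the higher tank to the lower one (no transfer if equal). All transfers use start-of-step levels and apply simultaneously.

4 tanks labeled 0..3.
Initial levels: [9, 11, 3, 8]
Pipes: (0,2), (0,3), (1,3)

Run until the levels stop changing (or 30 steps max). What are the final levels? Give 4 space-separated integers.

Answer: 7 7 8 9

Derivation:
Step 1: flows [0->2,0->3,1->3] -> levels [7 10 4 10]
Step 2: flows [0->2,3->0,1=3] -> levels [7 10 5 9]
Step 3: flows [0->2,3->0,1->3] -> levels [7 9 6 9]
Step 4: flows [0->2,3->0,1=3] -> levels [7 9 7 8]
Step 5: flows [0=2,3->0,1->3] -> levels [8 8 7 8]
Step 6: flows [0->2,0=3,1=3] -> levels [7 8 8 8]
Step 7: flows [2->0,3->0,1=3] -> levels [9 8 7 7]
Step 8: flows [0->2,0->3,1->3] -> levels [7 7 8 9]
Step 9: flows [2->0,3->0,3->1] -> levels [9 8 7 7]
  -> period-2 cycle: step 9 state = step 7 state; never stabilizes
  -> state at step 30: (30-7) mod 2 = 1, same as step 8 -> [7 7 8 9]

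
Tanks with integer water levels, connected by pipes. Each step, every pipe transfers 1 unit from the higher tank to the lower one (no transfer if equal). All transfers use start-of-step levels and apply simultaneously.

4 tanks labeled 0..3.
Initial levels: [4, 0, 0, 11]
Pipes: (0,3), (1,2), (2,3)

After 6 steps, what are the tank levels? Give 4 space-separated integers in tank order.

Answer: 5 3 3 4

Derivation:
Step 1: flows [3->0,1=2,3->2] -> levels [5 0 1 9]
Step 2: flows [3->0,2->1,3->2] -> levels [6 1 1 7]
Step 3: flows [3->0,1=2,3->2] -> levels [7 1 2 5]
Step 4: flows [0->3,2->1,3->2] -> levels [6 2 2 5]
Step 5: flows [0->3,1=2,3->2] -> levels [5 2 3 5]
Step 6: flows [0=3,2->1,3->2] -> levels [5 3 3 4]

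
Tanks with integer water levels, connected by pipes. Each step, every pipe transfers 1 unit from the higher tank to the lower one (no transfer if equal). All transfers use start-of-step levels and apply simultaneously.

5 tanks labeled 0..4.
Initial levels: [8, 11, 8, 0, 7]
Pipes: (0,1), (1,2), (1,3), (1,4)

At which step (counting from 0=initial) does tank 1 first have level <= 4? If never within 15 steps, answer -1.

Step 1: flows [1->0,1->2,1->3,1->4] -> levels [9 7 9 1 8]
Step 2: flows [0->1,2->1,1->3,4->1] -> levels [8 9 8 2 7]
Step 3: flows [1->0,1->2,1->3,1->4] -> levels [9 5 9 3 8]
Step 4: flows [0->1,2->1,1->3,4->1] -> levels [8 7 8 4 7]
Step 5: flows [0->1,2->1,1->3,1=4] -> levels [7 8 7 5 7]
Step 6: flows [1->0,1->2,1->3,1->4] -> levels [8 4 8 6 8]
Tank 1 first reaches <=4 at step 6

Answer: 6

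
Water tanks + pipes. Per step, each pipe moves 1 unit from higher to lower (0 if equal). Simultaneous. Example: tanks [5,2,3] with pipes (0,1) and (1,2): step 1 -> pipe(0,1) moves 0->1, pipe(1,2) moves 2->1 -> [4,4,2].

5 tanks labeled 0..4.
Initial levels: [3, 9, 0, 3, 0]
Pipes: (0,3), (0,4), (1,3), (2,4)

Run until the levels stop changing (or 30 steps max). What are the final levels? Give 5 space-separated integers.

Answer: 4 4 3 3 1

Derivation:
Step 1: flows [0=3,0->4,1->3,2=4] -> levels [2 8 0 4 1]
Step 2: flows [3->0,0->4,1->3,4->2] -> levels [2 7 1 4 1]
Step 3: flows [3->0,0->4,1->3,2=4] -> levels [2 6 1 4 2]
Step 4: flows [3->0,0=4,1->3,4->2] -> levels [3 5 2 4 1]
Step 5: flows [3->0,0->4,1->3,2->4] -> levels [3 4 1 4 3]
Step 6: flows [3->0,0=4,1=3,4->2] -> levels [4 4 2 3 2]
Step 7: flows [0->3,0->4,1->3,2=4] -> levels [2 3 2 5 3]
Step 8: flows [3->0,4->0,3->1,4->2] -> levels [4 4 3 3 1]
Step 9: flows [0->3,0->4,1->3,2->4] -> levels [2 3 2 5 3]
  -> period-2 cycle: step 9 state = step 7 state; never stabilizes
  -> state at step 30: (30-7) mod 2 = 1, same as step 8 -> [4 4 3 3 1]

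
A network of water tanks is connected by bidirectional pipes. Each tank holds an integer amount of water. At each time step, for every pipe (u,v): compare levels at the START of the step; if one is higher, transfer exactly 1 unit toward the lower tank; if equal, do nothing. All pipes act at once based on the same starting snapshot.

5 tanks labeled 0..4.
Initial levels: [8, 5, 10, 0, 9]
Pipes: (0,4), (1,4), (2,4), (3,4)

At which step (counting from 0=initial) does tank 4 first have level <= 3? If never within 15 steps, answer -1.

Answer: -1

Derivation:
Step 1: flows [4->0,4->1,2->4,4->3] -> levels [9 6 9 1 7]
Step 2: flows [0->4,4->1,2->4,4->3] -> levels [8 7 8 2 7]
Step 3: flows [0->4,1=4,2->4,4->3] -> levels [7 7 7 3 8]
Step 4: flows [4->0,4->1,4->2,4->3] -> levels [8 8 8 4 4]
Step 5: flows [0->4,1->4,2->4,3=4] -> levels [7 7 7 4 7]
Step 6: flows [0=4,1=4,2=4,4->3] -> levels [7 7 7 5 6]
Step 7: flows [0->4,1->4,2->4,4->3] -> levels [6 6 6 6 8]
Step 8: flows [4->0,4->1,4->2,4->3] -> levels [7 7 7 7 4]
Step 9: flows [0->4,1->4,2->4,3->4] -> levels [6 6 6 6 8]
  -> period-2 cycle (repeats step 7); tank 4 never drops to <=3
Tank 4 never reaches <=3 within 15 steps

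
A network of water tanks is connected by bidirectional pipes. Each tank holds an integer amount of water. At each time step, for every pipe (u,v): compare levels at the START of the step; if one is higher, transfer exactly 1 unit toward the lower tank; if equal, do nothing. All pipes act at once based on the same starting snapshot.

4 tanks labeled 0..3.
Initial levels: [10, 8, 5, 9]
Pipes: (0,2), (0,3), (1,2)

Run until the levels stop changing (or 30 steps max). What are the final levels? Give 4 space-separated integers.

Step 1: flows [0->2,0->3,1->2] -> levels [8 7 7 10]
Step 2: flows [0->2,3->0,1=2] -> levels [8 7 8 9]
Step 3: flows [0=2,3->0,2->1] -> levels [9 8 7 8]
Step 4: flows [0->2,0->3,1->2] -> levels [7 7 9 9]
Step 5: flows [2->0,3->0,2->1] -> levels [9 8 7 8]
  -> period-2 cycle: step 5 state = step 3 state; never stabilizes
  -> state at step 30: (30-3) mod 2 = 1, same as step 4 -> [7 7 9 9]

Answer: 7 7 9 9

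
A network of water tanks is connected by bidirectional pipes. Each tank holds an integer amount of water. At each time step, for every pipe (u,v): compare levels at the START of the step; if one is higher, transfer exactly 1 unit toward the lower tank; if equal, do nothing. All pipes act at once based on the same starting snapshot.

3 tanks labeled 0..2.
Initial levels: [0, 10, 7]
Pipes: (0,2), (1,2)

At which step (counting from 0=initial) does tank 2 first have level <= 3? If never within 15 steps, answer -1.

Step 1: flows [2->0,1->2] -> levels [1 9 7]
Step 2: flows [2->0,1->2] -> levels [2 8 7]
Step 3: flows [2->0,1->2] -> levels [3 7 7]
Step 4: flows [2->0,1=2] -> levels [4 7 6]
Step 5: flows [2->0,1->2] -> levels [5 6 6]
Step 6: flows [2->0,1=2] -> levels [6 6 5]
Step 7: flows [0->2,1->2] -> levels [5 5 7]
Step 8: flows [2->0,2->1] -> levels [6 6 5]
  -> period-2 cycle (repeats step 6); tank 2 never drops to <=3
Tank 2 never reaches <=3 within 15 steps

Answer: -1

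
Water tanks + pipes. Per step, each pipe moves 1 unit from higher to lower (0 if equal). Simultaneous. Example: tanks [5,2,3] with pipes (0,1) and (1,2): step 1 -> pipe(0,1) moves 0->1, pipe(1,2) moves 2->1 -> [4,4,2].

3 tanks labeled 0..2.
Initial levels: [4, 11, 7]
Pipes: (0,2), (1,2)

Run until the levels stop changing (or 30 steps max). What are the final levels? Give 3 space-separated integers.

Answer: 7 7 8

Derivation:
Step 1: flows [2->0,1->2] -> levels [5 10 7]
Step 2: flows [2->0,1->2] -> levels [6 9 7]
Step 3: flows [2->0,1->2] -> levels [7 8 7]
Step 4: flows [0=2,1->2] -> levels [7 7 8]
Step 5: flows [2->0,2->1] -> levels [8 8 6]
Step 6: flows [0->2,1->2] -> levels [7 7 8]
  -> period-2 cycle: step 6 state = step 4 state; never stabilizes
  -> state at step 30: (30-4) mod 2 = 0, same as step 4 -> [7 7 8]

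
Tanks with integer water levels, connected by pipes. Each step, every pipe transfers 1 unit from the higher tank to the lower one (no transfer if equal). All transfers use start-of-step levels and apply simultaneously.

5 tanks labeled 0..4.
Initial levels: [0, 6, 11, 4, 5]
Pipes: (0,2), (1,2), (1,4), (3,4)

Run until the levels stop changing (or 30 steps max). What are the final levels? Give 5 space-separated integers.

Answer: 4 4 6 5 7

Derivation:
Step 1: flows [2->0,2->1,1->4,4->3] -> levels [1 6 9 5 5]
Step 2: flows [2->0,2->1,1->4,3=4] -> levels [2 6 7 5 6]
Step 3: flows [2->0,2->1,1=4,4->3] -> levels [3 7 5 6 5]
Step 4: flows [2->0,1->2,1->4,3->4] -> levels [4 5 5 5 7]
Step 5: flows [2->0,1=2,4->1,4->3] -> levels [5 6 4 6 5]
Step 6: flows [0->2,1->2,1->4,3->4] -> levels [4 4 6 5 7]
Step 7: flows [2->0,2->1,4->1,4->3] -> levels [5 6 4 6 5]
  -> period-2 cycle: step 7 state = step 5 state; never stabilizes
  -> state at step 30: (30-5) mod 2 = 1, same as step 6 -> [4 4 6 5 7]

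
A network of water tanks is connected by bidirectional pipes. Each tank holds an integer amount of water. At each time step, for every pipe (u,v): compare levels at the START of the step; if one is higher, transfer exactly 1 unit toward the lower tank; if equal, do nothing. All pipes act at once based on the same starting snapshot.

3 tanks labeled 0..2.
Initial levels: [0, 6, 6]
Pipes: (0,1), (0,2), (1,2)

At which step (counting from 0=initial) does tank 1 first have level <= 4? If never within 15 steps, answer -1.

Answer: 2

Derivation:
Step 1: flows [1->0,2->0,1=2] -> levels [2 5 5]
Step 2: flows [1->0,2->0,1=2] -> levels [4 4 4]
Tank 1 first reaches <=4 at step 2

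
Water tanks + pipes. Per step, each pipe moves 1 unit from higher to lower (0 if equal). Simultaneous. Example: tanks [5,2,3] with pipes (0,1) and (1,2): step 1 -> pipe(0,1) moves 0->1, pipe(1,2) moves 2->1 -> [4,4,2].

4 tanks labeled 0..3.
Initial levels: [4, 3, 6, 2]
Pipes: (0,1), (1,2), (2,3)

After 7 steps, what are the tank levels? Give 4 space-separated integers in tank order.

Step 1: flows [0->1,2->1,2->3] -> levels [3 5 4 3]
Step 2: flows [1->0,1->2,2->3] -> levels [4 3 4 4]
Step 3: flows [0->1,2->1,2=3] -> levels [3 5 3 4]
Step 4: flows [1->0,1->2,3->2] -> levels [4 3 5 3]
Step 5: flows [0->1,2->1,2->3] -> levels [3 5 3 4]
  -> period-2 cycle: step 5 state = step 3 state
  -> state at step 7: (7-3) mod 2 = 0, same as step 3 -> [3 5 3 4]

Answer: 3 5 3 4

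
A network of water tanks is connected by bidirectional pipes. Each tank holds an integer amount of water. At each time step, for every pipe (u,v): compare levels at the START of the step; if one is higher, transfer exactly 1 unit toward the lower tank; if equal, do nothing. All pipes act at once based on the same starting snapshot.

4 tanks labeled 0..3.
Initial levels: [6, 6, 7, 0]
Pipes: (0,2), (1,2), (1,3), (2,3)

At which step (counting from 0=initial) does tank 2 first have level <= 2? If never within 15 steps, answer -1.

Step 1: flows [2->0,2->1,1->3,2->3] -> levels [7 6 4 2]
Step 2: flows [0->2,1->2,1->3,2->3] -> levels [6 4 5 4]
Step 3: flows [0->2,2->1,1=3,2->3] -> levels [5 5 4 5]
Step 4: flows [0->2,1->2,1=3,3->2] -> levels [4 4 7 4]
Step 5: flows [2->0,2->1,1=3,2->3] -> levels [5 5 4 5]
  -> period-2 cycle (repeats step 3); tank 2 never drops to <=2
Tank 2 never reaches <=2 within 15 steps

Answer: -1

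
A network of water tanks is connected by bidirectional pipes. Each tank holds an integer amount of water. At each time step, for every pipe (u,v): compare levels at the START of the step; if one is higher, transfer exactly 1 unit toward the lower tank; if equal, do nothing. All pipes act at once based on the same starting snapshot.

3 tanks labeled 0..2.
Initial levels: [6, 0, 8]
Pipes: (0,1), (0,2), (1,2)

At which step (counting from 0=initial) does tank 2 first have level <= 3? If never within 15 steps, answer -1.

Step 1: flows [0->1,2->0,2->1] -> levels [6 2 6]
Step 2: flows [0->1,0=2,2->1] -> levels [5 4 5]
Step 3: flows [0->1,0=2,2->1] -> levels [4 6 4]
Step 4: flows [1->0,0=2,1->2] -> levels [5 4 5]
  -> period-2 cycle (repeats step 2); tank 2 never drops to <=3
Tank 2 never reaches <=3 within 15 steps

Answer: -1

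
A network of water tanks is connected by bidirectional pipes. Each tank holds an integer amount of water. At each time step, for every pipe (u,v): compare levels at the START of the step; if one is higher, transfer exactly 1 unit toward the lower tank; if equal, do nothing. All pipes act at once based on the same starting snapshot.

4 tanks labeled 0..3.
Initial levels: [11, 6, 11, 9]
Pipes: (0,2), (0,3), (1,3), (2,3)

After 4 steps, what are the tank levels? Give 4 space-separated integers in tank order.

Answer: 10 10 10 7

Derivation:
Step 1: flows [0=2,0->3,3->1,2->3] -> levels [10 7 10 10]
Step 2: flows [0=2,0=3,3->1,2=3] -> levels [10 8 10 9]
Step 3: flows [0=2,0->3,3->1,2->3] -> levels [9 9 9 10]
Step 4: flows [0=2,3->0,3->1,3->2] -> levels [10 10 10 7]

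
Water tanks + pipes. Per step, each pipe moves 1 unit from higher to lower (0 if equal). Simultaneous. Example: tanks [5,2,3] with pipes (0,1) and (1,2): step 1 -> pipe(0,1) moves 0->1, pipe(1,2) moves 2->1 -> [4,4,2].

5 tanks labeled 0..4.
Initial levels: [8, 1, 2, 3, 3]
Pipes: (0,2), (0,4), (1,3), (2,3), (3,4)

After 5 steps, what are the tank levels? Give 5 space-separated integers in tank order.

Step 1: flows [0->2,0->4,3->1,3->2,3=4] -> levels [6 2 4 1 4]
Step 2: flows [0->2,0->4,1->3,2->3,4->3] -> levels [4 1 4 4 4]
Step 3: flows [0=2,0=4,3->1,2=3,3=4] -> levels [4 2 4 3 4]
Step 4: flows [0=2,0=4,3->1,2->3,4->3] -> levels [4 3 3 4 3]
Step 5: flows [0->2,0->4,3->1,3->2,3->4] -> levels [2 4 5 1 5]

Answer: 2 4 5 1 5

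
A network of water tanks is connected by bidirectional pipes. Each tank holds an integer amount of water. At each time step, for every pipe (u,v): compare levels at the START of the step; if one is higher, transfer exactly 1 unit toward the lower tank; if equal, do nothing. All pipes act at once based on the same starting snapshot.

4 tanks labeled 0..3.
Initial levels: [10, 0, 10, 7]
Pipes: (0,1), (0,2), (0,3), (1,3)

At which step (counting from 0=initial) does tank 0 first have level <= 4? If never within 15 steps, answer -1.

Answer: -1

Derivation:
Step 1: flows [0->1,0=2,0->3,3->1] -> levels [8 2 10 7]
Step 2: flows [0->1,2->0,0->3,3->1] -> levels [7 4 9 7]
Step 3: flows [0->1,2->0,0=3,3->1] -> levels [7 6 8 6]
Step 4: flows [0->1,2->0,0->3,1=3] -> levels [6 7 7 7]
Step 5: flows [1->0,2->0,3->0,1=3] -> levels [9 6 6 6]
Step 6: flows [0->1,0->2,0->3,1=3] -> levels [6 7 7 7]
  -> period-2 cycle (repeats step 4); tank 0 never drops to <=4
Tank 0 never reaches <=4 within 15 steps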